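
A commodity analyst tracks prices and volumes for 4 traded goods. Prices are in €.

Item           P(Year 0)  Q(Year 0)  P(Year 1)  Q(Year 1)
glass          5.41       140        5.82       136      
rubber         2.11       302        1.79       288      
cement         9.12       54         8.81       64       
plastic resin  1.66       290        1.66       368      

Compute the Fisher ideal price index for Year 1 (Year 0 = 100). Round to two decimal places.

97.71

Laspeyres component (base-period weights):
ΣP(Year 1)Q(Year 0) = 5.82×140 + 1.79×302 + 8.81×54 + 1.66×290 = 814.8 + 540.58 + 475.74 + 481.4 = 2312.52
ΣP(Year 0)Q(Year 0) = 5.41×140 + 2.11×302 + 9.12×54 + 1.66×290 = 757.4 + 637.22 + 492.48 + 481.4 = 2368.5
L = 2312.52 / 2368.5 × 100 = 97.6365
Paasche component (current-period weights):
ΣP(Year 1)Q(Year 1) = 5.82×136 + 1.79×288 + 8.81×64 + 1.66×368 = 791.52 + 515.52 + 563.84 + 610.88 = 2481.76
ΣP(Year 0)Q(Year 1) = 5.41×136 + 2.11×288 + 9.12×64 + 1.66×368 = 735.76 + 607.68 + 583.68 + 610.88 = 2538
P = 2481.76 / 2538 × 100 = 97.7841
Fisher = √(L × P) = √(97.6365 × 97.7841) = 97.7103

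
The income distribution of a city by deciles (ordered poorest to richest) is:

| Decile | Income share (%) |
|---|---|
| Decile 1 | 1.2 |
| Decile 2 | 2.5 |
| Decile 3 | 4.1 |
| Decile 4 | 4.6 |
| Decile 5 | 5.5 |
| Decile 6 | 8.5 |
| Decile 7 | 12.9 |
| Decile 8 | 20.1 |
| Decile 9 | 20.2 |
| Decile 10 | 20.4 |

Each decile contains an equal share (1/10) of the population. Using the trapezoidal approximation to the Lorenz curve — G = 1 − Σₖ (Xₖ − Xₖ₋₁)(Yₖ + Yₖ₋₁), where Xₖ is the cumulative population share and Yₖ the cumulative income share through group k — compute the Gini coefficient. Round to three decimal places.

0.405

Cumulative income shares Yₖ: 0.0120, 0.0370, 0.0780, 0.1240, 0.1790, 0.2640, 0.3930, 0.5940, 0.7960, 1.0000
Σ (Xₖ−Xₖ₋₁)(Yₖ+Yₖ₋₁) = (1/10)(0.0120+0.0000) + (1/10)(0.0370+0.0120) + (1/10)(0.0780+0.0370) + (1/10)(0.1240+0.0780) + (1/10)(0.1790+0.1240) + (1/10)(0.2640+0.1790) + (1/10)(0.3930+0.2640) + (1/10)(0.5940+0.3930) + (1/10)(0.7960+0.5940) + (1/10)(1.0000+0.7960)
  = 0.0012 + 0.0049 + 0.0115 + 0.0202 + 0.0303 + 0.0443 + 0.0657 + 0.0987 + 0.1390 + 0.1796 = 0.5954
G = 1 − 0.5954 = 0.4046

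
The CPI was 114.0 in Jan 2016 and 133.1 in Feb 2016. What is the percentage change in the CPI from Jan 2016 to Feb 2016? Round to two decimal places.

Change = (133.1 − 114.0) / 114.0 × 100
       = 19.1 / 114.0 × 100 = 16.7544%

16.75%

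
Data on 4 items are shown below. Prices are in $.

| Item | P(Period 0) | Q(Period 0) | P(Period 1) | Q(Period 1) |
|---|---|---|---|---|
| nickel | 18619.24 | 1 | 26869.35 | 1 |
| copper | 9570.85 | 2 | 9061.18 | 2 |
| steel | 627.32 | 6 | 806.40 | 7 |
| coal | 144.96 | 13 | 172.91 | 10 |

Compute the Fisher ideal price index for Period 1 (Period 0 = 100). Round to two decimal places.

120.03

Laspeyres component (base-period weights):
ΣP(Period 1)Q(Period 0) = 26869.35×1 + 9061.18×2 + 806.40×6 + 172.91×13 = 26869.35 + 18122.36 + 4838.4 + 2247.83 = 52077.94
ΣP(Period 0)Q(Period 0) = 18619.24×1 + 9570.85×2 + 627.32×6 + 144.96×13 = 18619.24 + 19141.7 + 3763.92 + 1884.48 = 43409.34
L = 52077.94 / 43409.34 × 100 = 119.9694
Paasche component (current-period weights):
ΣP(Period 1)Q(Period 1) = 26869.35×1 + 9061.18×2 + 806.40×7 + 172.91×10 = 26869.35 + 18122.36 + 5644.8 + 1729.1 = 52365.61
ΣP(Period 0)Q(Period 1) = 18619.24×1 + 9570.85×2 + 627.32×7 + 144.96×10 = 18619.24 + 19141.7 + 4391.24 + 1449.6 = 43601.78
P = 52365.61 / 43601.78 × 100 = 120.0997
Fisher = √(L × P) = √(119.9694 × 120.0997) = 120.0346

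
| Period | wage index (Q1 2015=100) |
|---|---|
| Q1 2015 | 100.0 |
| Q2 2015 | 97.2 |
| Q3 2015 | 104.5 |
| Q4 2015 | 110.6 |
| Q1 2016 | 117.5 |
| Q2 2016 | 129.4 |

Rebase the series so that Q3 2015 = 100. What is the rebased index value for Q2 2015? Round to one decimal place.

Rebased(Q2 2015) = 97.2 / 104.5 × 100 = 93.0144

93.0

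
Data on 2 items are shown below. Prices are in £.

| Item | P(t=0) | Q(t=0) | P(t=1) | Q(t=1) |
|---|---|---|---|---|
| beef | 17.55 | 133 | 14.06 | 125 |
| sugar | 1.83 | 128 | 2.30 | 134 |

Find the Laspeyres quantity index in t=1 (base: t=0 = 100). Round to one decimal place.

95.0

Laspeyres quantity index uses base-period prices as weights.
ΣP(t=0)·Q(t=1) = 17.55×125 + 1.83×134 = 2193.75 + 245.22 = 2438.97
ΣP(t=0)·Q(t=0) = 17.55×133 + 1.83×128 = 2334.15 + 234.24 = 2568.39
Index = 2438.97 / 2568.39 × 100 = 94.9610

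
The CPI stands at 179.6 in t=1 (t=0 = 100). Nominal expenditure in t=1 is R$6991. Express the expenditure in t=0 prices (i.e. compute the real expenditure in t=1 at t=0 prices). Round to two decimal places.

Real = Nominal ÷ (Index/100) = 6991 ÷ (179.6/100)
     = 6991 ÷ 1.796 = 3892.5390

3892.54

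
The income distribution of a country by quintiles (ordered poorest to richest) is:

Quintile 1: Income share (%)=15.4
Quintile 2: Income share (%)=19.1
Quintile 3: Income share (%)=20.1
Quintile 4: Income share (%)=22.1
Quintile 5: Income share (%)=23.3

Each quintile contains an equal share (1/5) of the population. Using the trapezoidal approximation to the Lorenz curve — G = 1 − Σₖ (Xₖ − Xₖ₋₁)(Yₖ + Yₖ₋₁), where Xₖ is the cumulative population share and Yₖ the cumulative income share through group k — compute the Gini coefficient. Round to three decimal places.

Cumulative income shares Yₖ: 0.1540, 0.3450, 0.5460, 0.7670, 1.0000
Σ (Xₖ−Xₖ₋₁)(Yₖ+Yₖ₋₁) = (1/5)(0.1540+0.0000) + (1/5)(0.3450+0.1540) + (1/5)(0.5460+0.3450) + (1/5)(0.7670+0.5460) + (1/5)(1.0000+0.7670)
  = 0.0308 + 0.0998 + 0.1782 + 0.2626 + 0.3534 = 0.9248
G = 1 − 0.9248 = 0.0752

0.075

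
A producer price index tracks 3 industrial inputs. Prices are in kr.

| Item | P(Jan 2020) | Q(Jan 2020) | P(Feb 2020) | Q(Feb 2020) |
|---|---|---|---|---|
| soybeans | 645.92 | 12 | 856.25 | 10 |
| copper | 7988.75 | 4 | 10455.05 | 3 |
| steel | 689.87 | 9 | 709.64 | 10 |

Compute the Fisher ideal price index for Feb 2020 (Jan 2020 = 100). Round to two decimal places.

126.68

Laspeyres component (base-period weights):
ΣP(Feb 2020)Q(Jan 2020) = 856.25×12 + 10455.05×4 + 709.64×9 = 10275 + 41820.2 + 6386.76 = 58481.96
ΣP(Jan 2020)Q(Jan 2020) = 645.92×12 + 7988.75×4 + 689.87×9 = 7751.04 + 31955 + 6208.83 = 45914.87
L = 58481.96 / 45914.87 × 100 = 127.3704
Paasche component (current-period weights):
ΣP(Feb 2020)Q(Feb 2020) = 856.25×10 + 10455.05×3 + 709.64×10 = 8562.5 + 31365.15 + 7096.4 = 47024.05
ΣP(Jan 2020)Q(Feb 2020) = 645.92×10 + 7988.75×3 + 689.87×10 = 6459.2 + 23966.25 + 6898.7 = 37324.15
P = 47024.05 / 37324.15 × 100 = 125.9883
Fisher = √(L × P) = √(127.3704 × 125.9883) = 126.6775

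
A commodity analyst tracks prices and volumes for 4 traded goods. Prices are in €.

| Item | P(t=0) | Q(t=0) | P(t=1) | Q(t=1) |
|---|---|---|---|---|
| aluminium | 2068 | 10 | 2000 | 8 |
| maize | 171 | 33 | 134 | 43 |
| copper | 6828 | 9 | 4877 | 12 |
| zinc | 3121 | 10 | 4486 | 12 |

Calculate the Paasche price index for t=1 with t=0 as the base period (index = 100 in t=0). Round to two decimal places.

93.60

Paasche price index uses current-period quantities as weights.
ΣP(t=1)·Q(t=1) = 2000×8 + 134×43 + 4877×12 + 4486×12 = 16000 + 5762 + 58524 + 53832 = 134118
ΣP(t=0)·Q(t=1) = 2068×8 + 171×43 + 6828×12 + 3121×12 = 16544 + 7353 + 81936 + 37452 = 143285
Index = 134118 / 143285 × 100 = 93.6023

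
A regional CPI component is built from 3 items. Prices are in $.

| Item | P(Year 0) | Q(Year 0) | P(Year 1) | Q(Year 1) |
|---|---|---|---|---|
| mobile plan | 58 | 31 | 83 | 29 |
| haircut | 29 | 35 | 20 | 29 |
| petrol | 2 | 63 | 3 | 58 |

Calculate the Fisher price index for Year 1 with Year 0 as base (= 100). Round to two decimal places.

Laspeyres component (base-period weights):
ΣP(Year 1)Q(Year 0) = 83×31 + 20×35 + 3×63 = 2573 + 700 + 189 = 3462
ΣP(Year 0)Q(Year 0) = 58×31 + 29×35 + 2×63 = 1798 + 1015 + 126 = 2939
L = 3462 / 2939 × 100 = 117.7952
Paasche component (current-period weights):
ΣP(Year 1)Q(Year 1) = 83×29 + 20×29 + 3×58 = 2407 + 580 + 174 = 3161
ΣP(Year 0)Q(Year 1) = 58×29 + 29×29 + 2×58 = 1682 + 841 + 116 = 2639
P = 3161 / 2639 × 100 = 119.7802
Fisher = √(L × P) = √(117.7952 × 119.7802) = 118.7835

118.78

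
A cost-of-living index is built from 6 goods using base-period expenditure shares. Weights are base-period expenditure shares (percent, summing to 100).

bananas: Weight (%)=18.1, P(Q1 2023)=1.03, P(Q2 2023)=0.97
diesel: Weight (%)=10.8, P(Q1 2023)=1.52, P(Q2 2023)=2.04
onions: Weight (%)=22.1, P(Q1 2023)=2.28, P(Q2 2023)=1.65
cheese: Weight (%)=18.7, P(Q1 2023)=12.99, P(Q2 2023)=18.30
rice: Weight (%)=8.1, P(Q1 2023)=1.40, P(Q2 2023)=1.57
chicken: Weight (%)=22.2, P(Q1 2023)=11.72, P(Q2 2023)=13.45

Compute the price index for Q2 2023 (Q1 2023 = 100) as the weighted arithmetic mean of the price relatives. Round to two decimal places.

108.44

bananas: 18.1 × (0.97/1.03) = 18.1 × 0.941748 = 17.0456
diesel: 10.8 × (2.04/1.52) = 10.8 × 1.342105 = 14.4947
onions: 22.1 × (1.65/2.28) = 22.1 × 0.723684 = 15.9934
cheese: 18.7 × (18.30/12.99) = 18.7 × 1.408776 = 26.3441
rice: 8.1 × (1.57/1.40) = 8.1 × 1.121429 = 9.0836
chicken: 22.2 × (13.45/11.72) = 22.2 × 1.147611 = 25.4770
Index = Σ wᵢ·(p₁ᵢ/p₀ᵢ) = 17.0456 + 14.4947 + 15.9934 + 26.3441 + 9.0836 + 25.4770 = 108.4384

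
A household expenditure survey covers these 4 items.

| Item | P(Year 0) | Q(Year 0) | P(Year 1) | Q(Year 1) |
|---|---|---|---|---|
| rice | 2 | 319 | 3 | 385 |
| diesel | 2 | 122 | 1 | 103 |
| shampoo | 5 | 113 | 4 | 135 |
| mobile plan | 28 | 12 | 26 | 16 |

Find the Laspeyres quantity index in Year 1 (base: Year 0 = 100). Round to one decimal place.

Laspeyres quantity index uses base-period prices as weights.
ΣP(Year 0)·Q(Year 1) = 2×385 + 2×103 + 5×135 + 28×16 = 770 + 206 + 675 + 448 = 2099
ΣP(Year 0)·Q(Year 0) = 2×319 + 2×122 + 5×113 + 28×12 = 638 + 244 + 565 + 336 = 1783
Index = 2099 / 1783 × 100 = 117.7229

117.7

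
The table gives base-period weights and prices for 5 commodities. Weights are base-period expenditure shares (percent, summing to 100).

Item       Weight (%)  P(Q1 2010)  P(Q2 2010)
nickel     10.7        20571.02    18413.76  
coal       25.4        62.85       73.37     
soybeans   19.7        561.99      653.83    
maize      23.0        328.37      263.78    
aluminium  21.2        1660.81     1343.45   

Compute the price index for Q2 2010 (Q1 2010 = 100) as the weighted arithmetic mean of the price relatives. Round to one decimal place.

97.8

nickel: 10.7 × (18413.76/20571.02) = 10.7 × 0.895131 = 9.5779
coal: 25.4 × (73.37/62.85) = 25.4 × 1.167383 = 29.6515
soybeans: 19.7 × (653.83/561.99) = 19.7 × 1.163419 = 22.9194
maize: 23.0 × (263.78/328.37) = 23.0 × 0.803301 = 18.4759
aluminium: 21.2 × (1343.45/1660.81) = 21.2 × 0.808913 = 17.1489
Index = Σ wᵢ·(p₁ᵢ/p₀ᵢ) = 9.5779 + 29.6515 + 22.9194 + 18.4759 + 17.1489 = 97.7737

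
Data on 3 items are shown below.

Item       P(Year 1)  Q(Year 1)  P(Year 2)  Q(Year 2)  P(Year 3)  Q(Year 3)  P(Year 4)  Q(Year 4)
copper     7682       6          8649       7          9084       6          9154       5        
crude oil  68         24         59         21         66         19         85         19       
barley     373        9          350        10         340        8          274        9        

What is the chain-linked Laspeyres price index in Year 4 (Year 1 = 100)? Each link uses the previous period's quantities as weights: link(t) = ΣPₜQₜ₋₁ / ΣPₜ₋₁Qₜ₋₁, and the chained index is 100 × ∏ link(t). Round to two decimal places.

116.27

Link Year 1→Year 2:
ΣP(Year 2)Q(Year 1) = 8649×6 + 59×24 + 350×9 = 51894 + 1416 + 3150 = 56460
ΣP(Year 1)Q(Year 1) = 7682×6 + 68×24 + 373×9 = 46092 + 1632 + 3357 = 51081
link = 56460/51081 = 1.105303
Link Year 2→Year 3:
ΣP(Year 3)Q(Year 2) = 9084×7 + 66×21 + 340×10 = 63588 + 1386 + 3400 = 68374
ΣP(Year 2)Q(Year 2) = 8649×7 + 59×21 + 350×10 = 60543 + 1239 + 3500 = 65282
link = 68374/65282 = 1.047364
Link Year 3→Year 4:
ΣP(Year 4)Q(Year 3) = 9154×6 + 85×19 + 274×8 = 54924 + 1615 + 2192 = 58731
ΣP(Year 3)Q(Year 3) = 9084×6 + 66×19 + 340×8 = 54504 + 1254 + 2720 = 58478
link = 58731/58478 = 1.004326
Chained index = 100 × 1.105303 × 1.047364 × 1.004326 = 116.2663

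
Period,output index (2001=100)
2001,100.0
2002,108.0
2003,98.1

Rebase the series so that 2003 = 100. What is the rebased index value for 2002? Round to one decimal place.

Rebased(2002) = 108.0 / 98.1 × 100 = 110.0917

110.1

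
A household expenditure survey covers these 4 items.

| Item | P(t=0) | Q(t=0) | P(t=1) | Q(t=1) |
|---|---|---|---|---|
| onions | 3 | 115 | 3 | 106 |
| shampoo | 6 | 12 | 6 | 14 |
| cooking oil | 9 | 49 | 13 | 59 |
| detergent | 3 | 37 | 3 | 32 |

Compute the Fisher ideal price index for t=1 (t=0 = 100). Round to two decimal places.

Laspeyres component (base-period weights):
ΣP(t=1)Q(t=0) = 3×115 + 6×12 + 13×49 + 3×37 = 345 + 72 + 637 + 111 = 1165
ΣP(t=0)Q(t=0) = 3×115 + 6×12 + 9×49 + 3×37 = 345 + 72 + 441 + 111 = 969
L = 1165 / 969 × 100 = 120.2270
Paasche component (current-period weights):
ΣP(t=1)Q(t=1) = 3×106 + 6×14 + 13×59 + 3×32 = 318 + 84 + 767 + 96 = 1265
ΣP(t=0)Q(t=1) = 3×106 + 6×14 + 9×59 + 3×32 = 318 + 84 + 531 + 96 = 1029
P = 1265 / 1029 × 100 = 122.9349
Fisher = √(L × P) = √(120.2270 × 122.9349) = 121.5734

121.57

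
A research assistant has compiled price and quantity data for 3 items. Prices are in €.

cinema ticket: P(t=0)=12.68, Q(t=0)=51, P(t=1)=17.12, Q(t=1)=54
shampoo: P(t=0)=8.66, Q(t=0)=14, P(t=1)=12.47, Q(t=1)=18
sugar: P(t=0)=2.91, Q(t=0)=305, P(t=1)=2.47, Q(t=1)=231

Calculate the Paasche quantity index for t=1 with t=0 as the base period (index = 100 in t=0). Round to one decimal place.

95.5

Paasche quantity index uses current-period prices as weights.
ΣP(t=1)·Q(t=1) = 17.12×54 + 12.47×18 + 2.47×231 = 924.48 + 224.46 + 570.57 = 1719.51
ΣP(t=1)·Q(t=0) = 17.12×51 + 12.47×14 + 2.47×305 = 873.12 + 174.58 + 753.35 = 1801.05
Index = 1719.51 / 1801.05 × 100 = 95.4726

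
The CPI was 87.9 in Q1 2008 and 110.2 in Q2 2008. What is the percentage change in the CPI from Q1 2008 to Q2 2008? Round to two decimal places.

25.37%

Change = (110.2 − 87.9) / 87.9 × 100
       = 22.3 / 87.9 × 100 = 25.3697%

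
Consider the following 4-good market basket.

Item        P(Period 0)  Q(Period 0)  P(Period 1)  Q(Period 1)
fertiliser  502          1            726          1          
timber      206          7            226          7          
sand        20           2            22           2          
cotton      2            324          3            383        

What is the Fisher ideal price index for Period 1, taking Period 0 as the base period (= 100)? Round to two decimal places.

Laspeyres component (base-period weights):
ΣP(Period 1)Q(Period 0) = 726×1 + 226×7 + 22×2 + 3×324 = 726 + 1582 + 44 + 972 = 3324
ΣP(Period 0)Q(Period 0) = 502×1 + 206×7 + 20×2 + 2×324 = 502 + 1442 + 40 + 648 = 2632
L = 3324 / 2632 × 100 = 126.2918
Paasche component (current-period weights):
ΣP(Period 1)Q(Period 1) = 726×1 + 226×7 + 22×2 + 3×383 = 726 + 1582 + 44 + 1149 = 3501
ΣP(Period 0)Q(Period 1) = 502×1 + 206×7 + 20×2 + 2×383 = 502 + 1442 + 40 + 766 = 2750
P = 3501 / 2750 × 100 = 127.3091
Fisher = √(L × P) = √(126.2918 × 127.3091) = 126.7994

126.80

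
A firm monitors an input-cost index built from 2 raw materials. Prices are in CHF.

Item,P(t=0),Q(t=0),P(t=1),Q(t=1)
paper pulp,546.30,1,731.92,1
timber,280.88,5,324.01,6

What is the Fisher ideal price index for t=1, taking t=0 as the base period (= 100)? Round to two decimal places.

120.24

Laspeyres component (base-period weights):
ΣP(t=1)Q(t=0) = 731.92×1 + 324.01×5 = 731.92 + 1620.05 = 2351.97
ΣP(t=0)Q(t=0) = 546.30×1 + 280.88×5 = 546.3 + 1404.4 = 1950.7
L = 2351.97 / 1950.7 × 100 = 120.5706
Paasche component (current-period weights):
ΣP(t=1)Q(t=1) = 731.92×1 + 324.01×6 = 731.92 + 1944.06 = 2675.98
ΣP(t=0)Q(t=1) = 546.30×1 + 280.88×6 = 546.3 + 1685.28 = 2231.58
P = 2675.98 / 2231.58 × 100 = 119.9141
Fisher = √(L × P) = √(120.5706 × 119.9141) = 120.2419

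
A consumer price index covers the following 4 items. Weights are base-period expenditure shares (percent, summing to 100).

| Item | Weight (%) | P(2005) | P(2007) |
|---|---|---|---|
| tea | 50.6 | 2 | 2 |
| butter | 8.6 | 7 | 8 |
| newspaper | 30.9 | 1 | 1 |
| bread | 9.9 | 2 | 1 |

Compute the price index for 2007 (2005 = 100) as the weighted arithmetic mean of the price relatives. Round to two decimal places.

tea: 50.6 × (2/2) = 50.6 × 1.000000 = 50.6000
butter: 8.6 × (8/7) = 8.6 × 1.142857 = 9.8286
newspaper: 30.9 × (1/1) = 30.9 × 1.000000 = 30.9000
bread: 9.9 × (1/2) = 9.9 × 0.500000 = 4.9500
Index = Σ wᵢ·(p₁ᵢ/p₀ᵢ) = 50.6000 + 9.8286 + 30.9000 + 4.9500 = 96.2786

96.28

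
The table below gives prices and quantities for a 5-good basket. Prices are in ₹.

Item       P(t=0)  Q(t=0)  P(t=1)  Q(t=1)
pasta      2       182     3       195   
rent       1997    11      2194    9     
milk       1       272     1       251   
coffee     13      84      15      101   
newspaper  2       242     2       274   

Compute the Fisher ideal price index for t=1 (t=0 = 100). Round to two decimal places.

Laspeyres component (base-period weights):
ΣP(t=1)Q(t=0) = 3×182 + 2194×11 + 1×272 + 15×84 + 2×242 = 546 + 24134 + 272 + 1260 + 484 = 26696
ΣP(t=0)Q(t=0) = 2×182 + 1997×11 + 1×272 + 13×84 + 2×242 = 364 + 21967 + 272 + 1092 + 484 = 24179
L = 26696 / 24179 × 100 = 110.4099
Paasche component (current-period weights):
ΣP(t=1)Q(t=1) = 3×195 + 2194×9 + 1×251 + 15×101 + 2×274 = 585 + 19746 + 251 + 1515 + 548 = 22645
ΣP(t=0)Q(t=1) = 2×195 + 1997×9 + 1×251 + 13×101 + 2×274 = 390 + 17973 + 251 + 1313 + 548 = 20475
P = 22645 / 20475 × 100 = 110.5983
Fisher = √(L × P) = √(110.4099 × 110.5983) = 110.5040

110.50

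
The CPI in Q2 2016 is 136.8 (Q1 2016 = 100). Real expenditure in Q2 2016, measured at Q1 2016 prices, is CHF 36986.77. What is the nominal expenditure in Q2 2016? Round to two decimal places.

Nominal = Real × (Index/100) = 36986.77 × (136.8/100)
        = 36986.77 × 1.368 = 50597.9014

50597.90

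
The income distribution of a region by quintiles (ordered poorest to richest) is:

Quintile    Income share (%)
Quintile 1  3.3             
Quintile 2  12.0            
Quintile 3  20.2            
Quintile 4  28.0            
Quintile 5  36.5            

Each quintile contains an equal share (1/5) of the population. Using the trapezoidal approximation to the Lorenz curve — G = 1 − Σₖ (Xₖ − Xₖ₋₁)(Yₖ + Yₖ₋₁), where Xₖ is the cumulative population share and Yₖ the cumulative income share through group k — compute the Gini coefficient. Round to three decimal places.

0.330

Cumulative income shares Yₖ: 0.0330, 0.1530, 0.3550, 0.6350, 1.0000
Σ (Xₖ−Xₖ₋₁)(Yₖ+Yₖ₋₁) = (1/5)(0.0330+0.0000) + (1/5)(0.1530+0.0330) + (1/5)(0.3550+0.1530) + (1/5)(0.6350+0.3550) + (1/5)(1.0000+0.6350)
  = 0.0066 + 0.0372 + 0.1016 + 0.1980 + 0.3270 = 0.6704
G = 1 − 0.6704 = 0.3296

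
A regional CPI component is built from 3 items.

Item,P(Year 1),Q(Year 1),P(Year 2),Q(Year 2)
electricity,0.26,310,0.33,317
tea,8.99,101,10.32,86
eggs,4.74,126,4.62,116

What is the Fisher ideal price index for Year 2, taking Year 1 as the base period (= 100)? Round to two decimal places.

108.81

Laspeyres component (base-period weights):
ΣP(Year 2)Q(Year 1) = 0.33×310 + 10.32×101 + 4.62×126 = 102.3 + 1042.32 + 582.12 = 1726.74
ΣP(Year 1)Q(Year 1) = 0.26×310 + 8.99×101 + 4.74×126 = 80.6 + 907.99 + 597.24 = 1585.83
L = 1726.74 / 1585.83 × 100 = 108.8856
Paasche component (current-period weights):
ΣP(Year 2)Q(Year 2) = 0.33×317 + 10.32×86 + 4.62×116 = 104.61 + 887.52 + 535.92 = 1528.05
ΣP(Year 1)Q(Year 2) = 0.26×317 + 8.99×86 + 4.74×116 = 82.42 + 773.14 + 549.84 = 1405.4
P = 1528.05 / 1405.4 × 100 = 108.7271
Fisher = √(L × P) = √(108.8856 × 108.7271) = 108.8063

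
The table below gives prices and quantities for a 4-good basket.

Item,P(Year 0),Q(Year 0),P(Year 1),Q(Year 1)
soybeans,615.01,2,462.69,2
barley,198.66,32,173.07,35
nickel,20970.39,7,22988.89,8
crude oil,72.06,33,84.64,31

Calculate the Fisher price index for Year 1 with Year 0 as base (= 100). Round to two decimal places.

Laspeyres component (base-period weights):
ΣP(Year 1)Q(Year 0) = 462.69×2 + 173.07×32 + 22988.89×7 + 84.64×33 = 925.38 + 5538.24 + 160922.23 + 2793.12 = 170178.97
ΣP(Year 0)Q(Year 0) = 615.01×2 + 198.66×32 + 20970.39×7 + 72.06×33 = 1230.02 + 6357.12 + 146792.73 + 2377.98 = 156757.85
L = 170178.97 / 156757.85 × 100 = 108.5617
Paasche component (current-period weights):
ΣP(Year 1)Q(Year 1) = 462.69×2 + 173.07×35 + 22988.89×8 + 84.64×31 = 925.38 + 6057.45 + 183911.12 + 2623.84 = 193517.79
ΣP(Year 0)Q(Year 1) = 615.01×2 + 198.66×35 + 20970.39×8 + 72.06×31 = 1230.02 + 6953.1 + 167763.12 + 2233.86 = 178180.1
P = 193517.79 / 178180.1 × 100 = 108.6080
Fisher = √(L × P) = √(108.5617 × 108.6080) = 108.5848

108.58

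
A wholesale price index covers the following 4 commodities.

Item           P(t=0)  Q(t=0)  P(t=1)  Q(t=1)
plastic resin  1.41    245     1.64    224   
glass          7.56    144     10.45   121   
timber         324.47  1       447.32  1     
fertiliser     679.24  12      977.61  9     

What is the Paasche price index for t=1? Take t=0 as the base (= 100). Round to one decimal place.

Paasche price index uses current-period quantities as weights.
ΣP(t=1)·Q(t=1) = 1.64×224 + 10.45×121 + 447.32×1 + 977.61×9 = 367.36 + 1264.45 + 447.32 + 8798.49 = 10877.62
ΣP(t=0)·Q(t=1) = 1.41×224 + 7.56×121 + 324.47×1 + 679.24×9 = 315.84 + 914.76 + 324.47 + 6113.16 = 7668.23
Index = 10877.62 / 7668.23 × 100 = 141.8531

141.9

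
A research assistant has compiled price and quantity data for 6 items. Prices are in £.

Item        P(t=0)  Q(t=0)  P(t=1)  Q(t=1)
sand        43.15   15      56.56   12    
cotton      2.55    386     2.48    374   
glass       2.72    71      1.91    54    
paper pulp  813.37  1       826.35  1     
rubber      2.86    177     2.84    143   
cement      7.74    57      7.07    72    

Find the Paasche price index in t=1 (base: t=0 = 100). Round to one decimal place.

101.6

Paasche price index uses current-period quantities as weights.
ΣP(t=1)·Q(t=1) = 56.56×12 + 2.48×374 + 1.91×54 + 826.35×1 + 2.84×143 + 7.07×72 = 678.72 + 927.52 + 103.14 + 826.35 + 406.12 + 509.04 = 3450.89
ΣP(t=0)·Q(t=1) = 43.15×12 + 2.55×374 + 2.72×54 + 813.37×1 + 2.86×143 + 7.74×72 = 517.8 + 953.7 + 146.88 + 813.37 + 408.98 + 557.28 = 3398.01
Index = 3450.89 / 3398.01 × 100 = 101.5562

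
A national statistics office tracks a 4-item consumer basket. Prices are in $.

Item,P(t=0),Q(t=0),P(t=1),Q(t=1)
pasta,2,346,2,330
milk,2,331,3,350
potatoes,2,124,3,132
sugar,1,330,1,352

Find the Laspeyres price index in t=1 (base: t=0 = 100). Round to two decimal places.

Laspeyres price index uses base-period quantities as weights.
ΣP(t=1)·Q(t=0) = 2×346 + 3×331 + 3×124 + 1×330 = 692 + 993 + 372 + 330 = 2387
ΣP(t=0)·Q(t=0) = 2×346 + 2×331 + 2×124 + 1×330 = 692 + 662 + 248 + 330 = 1932
Index = 2387 / 1932 × 100 = 123.5507

123.55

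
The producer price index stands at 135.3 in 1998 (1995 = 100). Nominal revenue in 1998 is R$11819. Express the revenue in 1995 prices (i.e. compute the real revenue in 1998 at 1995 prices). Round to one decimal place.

Real = Nominal ÷ (Index/100) = 11819 ÷ (135.3/100)
     = 11819 ÷ 1.353 = 8735.4028

8735.4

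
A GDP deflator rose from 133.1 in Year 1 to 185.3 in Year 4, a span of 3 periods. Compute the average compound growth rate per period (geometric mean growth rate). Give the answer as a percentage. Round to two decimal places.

Growth factor = (185.3/133.1)^(1/3) = (1.392186)^(1/3) = 1.116604
Growth rate = 1.116604 − 1 = 0.116604 = 11.6604%

11.66%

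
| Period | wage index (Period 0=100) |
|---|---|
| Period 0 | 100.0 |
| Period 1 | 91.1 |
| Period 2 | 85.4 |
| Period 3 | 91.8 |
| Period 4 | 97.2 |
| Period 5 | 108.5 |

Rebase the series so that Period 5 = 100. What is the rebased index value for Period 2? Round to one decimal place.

78.7

Rebased(Period 2) = 85.4 / 108.5 × 100 = 78.7097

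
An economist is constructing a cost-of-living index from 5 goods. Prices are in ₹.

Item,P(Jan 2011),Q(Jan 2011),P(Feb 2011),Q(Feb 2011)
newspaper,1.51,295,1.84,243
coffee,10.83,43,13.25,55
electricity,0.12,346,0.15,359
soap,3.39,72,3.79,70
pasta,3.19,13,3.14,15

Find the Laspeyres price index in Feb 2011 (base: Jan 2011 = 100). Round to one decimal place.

Laspeyres price index uses base-period quantities as weights.
ΣP(Feb 2011)·Q(Jan 2011) = 1.84×295 + 13.25×43 + 0.15×346 + 3.79×72 + 3.14×13 = 542.8 + 569.75 + 51.9 + 272.88 + 40.82 = 1478.15
ΣP(Jan 2011)·Q(Jan 2011) = 1.51×295 + 10.83×43 + 0.12×346 + 3.39×72 + 3.19×13 = 445.45 + 465.69 + 41.52 + 244.08 + 41.47 = 1238.21
Index = 1478.15 / 1238.21 × 100 = 119.3780

119.4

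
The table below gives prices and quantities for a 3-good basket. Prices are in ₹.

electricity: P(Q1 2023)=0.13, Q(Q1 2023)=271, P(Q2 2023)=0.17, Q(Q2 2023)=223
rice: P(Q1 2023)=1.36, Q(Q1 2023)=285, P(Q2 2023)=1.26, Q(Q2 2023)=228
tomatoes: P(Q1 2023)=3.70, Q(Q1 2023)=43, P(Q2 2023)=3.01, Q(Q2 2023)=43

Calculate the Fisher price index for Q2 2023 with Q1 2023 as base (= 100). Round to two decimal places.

Laspeyres component (base-period weights):
ΣP(Q2 2023)Q(Q1 2023) = 0.17×271 + 1.26×285 + 3.01×43 = 46.07 + 359.1 + 129.43 = 534.6
ΣP(Q1 2023)Q(Q1 2023) = 0.13×271 + 1.36×285 + 3.70×43 = 35.23 + 387.6 + 159.1 = 581.93
L = 534.6 / 581.93 × 100 = 91.8667
Paasche component (current-period weights):
ΣP(Q2 2023)Q(Q2 2023) = 0.17×223 + 1.26×228 + 3.01×43 = 37.91 + 287.28 + 129.43 = 454.62
ΣP(Q1 2023)Q(Q2 2023) = 0.13×223 + 1.36×228 + 3.70×43 = 28.99 + 310.08 + 159.1 = 498.17
P = 454.62 / 498.17 × 100 = 91.2580
Fisher = √(L × P) = √(91.8667 × 91.2580) = 91.5619

91.56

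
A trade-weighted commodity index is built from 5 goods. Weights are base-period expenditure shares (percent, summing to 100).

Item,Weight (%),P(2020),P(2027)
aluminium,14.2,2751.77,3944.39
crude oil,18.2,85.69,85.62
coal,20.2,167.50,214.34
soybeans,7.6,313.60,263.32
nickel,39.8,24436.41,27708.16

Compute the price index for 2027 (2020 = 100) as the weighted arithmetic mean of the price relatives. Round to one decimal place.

115.9

aluminium: 14.2 × (3944.39/2751.77) = 14.2 × 1.433401 = 20.3543
crude oil: 18.2 × (85.62/85.69) = 18.2 × 0.999183 = 18.1851
coal: 20.2 × (214.34/167.50) = 20.2 × 1.279642 = 25.8488
soybeans: 7.6 × (263.32/313.60) = 7.6 × 0.839668 = 6.3815
nickel: 39.8 × (27708.16/24436.41) = 39.8 × 1.133888 = 45.1288
Index = Σ wᵢ·(p₁ᵢ/p₀ᵢ) = 20.3543 + 18.1851 + 25.8488 + 6.3815 + 45.1288 = 115.8984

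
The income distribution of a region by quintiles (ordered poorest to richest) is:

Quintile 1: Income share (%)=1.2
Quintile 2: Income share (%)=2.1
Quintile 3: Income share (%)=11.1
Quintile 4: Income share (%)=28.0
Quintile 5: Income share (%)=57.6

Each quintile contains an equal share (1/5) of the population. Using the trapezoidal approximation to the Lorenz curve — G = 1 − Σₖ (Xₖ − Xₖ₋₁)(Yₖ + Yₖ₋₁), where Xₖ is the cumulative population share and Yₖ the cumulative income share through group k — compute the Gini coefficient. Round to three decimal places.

Cumulative income shares Yₖ: 0.0120, 0.0330, 0.1440, 0.4240, 1.0000
Σ (Xₖ−Xₖ₋₁)(Yₖ+Yₖ₋₁) = (1/5)(0.0120+0.0000) + (1/5)(0.0330+0.0120) + (1/5)(0.1440+0.0330) + (1/5)(0.4240+0.1440) + (1/5)(1.0000+0.4240)
  = 0.0024 + 0.0090 + 0.0354 + 0.1136 + 0.2848 = 0.4452
G = 1 − 0.4452 = 0.5548

0.555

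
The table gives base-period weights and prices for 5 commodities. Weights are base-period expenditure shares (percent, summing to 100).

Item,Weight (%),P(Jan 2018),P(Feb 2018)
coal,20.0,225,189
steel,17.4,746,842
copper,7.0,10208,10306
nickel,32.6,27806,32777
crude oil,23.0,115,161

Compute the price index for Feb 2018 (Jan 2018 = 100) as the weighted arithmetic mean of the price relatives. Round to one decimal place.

coal: 20.0 × (189/225) = 20.0 × 0.840000 = 16.8000
steel: 17.4 × (842/746) = 17.4 × 1.128686 = 19.6391
copper: 7.0 × (10306/10208) = 7.0 × 1.009600 = 7.0672
nickel: 32.6 × (32777/27806) = 32.6 × 1.178774 = 38.4280
crude oil: 23.0 × (161/115) = 23.0 × 1.400000 = 32.2000
Index = Σ wᵢ·(p₁ᵢ/p₀ᵢ) = 16.8000 + 19.6391 + 7.0672 + 38.4280 + 32.2000 = 114.1344

114.1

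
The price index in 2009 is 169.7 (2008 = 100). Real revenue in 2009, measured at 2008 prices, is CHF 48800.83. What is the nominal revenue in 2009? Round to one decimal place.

82815.0

Nominal = Real × (Index/100) = 48800.83 × (169.7/100)
        = 48800.83 × 1.697 = 82815.0085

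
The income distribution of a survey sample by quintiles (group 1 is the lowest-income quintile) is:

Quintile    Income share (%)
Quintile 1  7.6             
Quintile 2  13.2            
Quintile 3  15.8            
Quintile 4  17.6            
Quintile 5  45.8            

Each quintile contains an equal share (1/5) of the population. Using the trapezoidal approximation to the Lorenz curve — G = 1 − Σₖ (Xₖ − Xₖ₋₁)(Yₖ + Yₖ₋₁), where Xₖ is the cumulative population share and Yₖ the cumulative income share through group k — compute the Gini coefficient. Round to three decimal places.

Cumulative income shares Yₖ: 0.0760, 0.2080, 0.3660, 0.5420, 1.0000
Σ (Xₖ−Xₖ₋₁)(Yₖ+Yₖ₋₁) = (1/5)(0.0760+0.0000) + (1/5)(0.2080+0.0760) + (1/5)(0.3660+0.2080) + (1/5)(0.5420+0.3660) + (1/5)(1.0000+0.5420)
  = 0.0152 + 0.0568 + 0.1148 + 0.1816 + 0.3084 = 0.6768
G = 1 − 0.6768 = 0.3232

0.323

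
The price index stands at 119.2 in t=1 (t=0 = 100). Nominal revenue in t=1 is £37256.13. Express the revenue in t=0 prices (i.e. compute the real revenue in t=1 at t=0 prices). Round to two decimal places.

31255.14

Real = Nominal ÷ (Index/100) = 37256.13 ÷ (119.2/100)
     = 37256.13 ÷ 1.192 = 31255.1426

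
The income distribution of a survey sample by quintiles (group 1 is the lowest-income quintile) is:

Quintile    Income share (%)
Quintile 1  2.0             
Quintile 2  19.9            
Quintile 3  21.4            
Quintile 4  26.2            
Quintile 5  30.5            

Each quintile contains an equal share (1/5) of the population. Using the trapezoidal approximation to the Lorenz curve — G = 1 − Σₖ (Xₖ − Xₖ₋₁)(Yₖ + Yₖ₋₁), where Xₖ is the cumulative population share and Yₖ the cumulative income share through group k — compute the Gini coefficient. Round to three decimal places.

Cumulative income shares Yₖ: 0.0200, 0.2190, 0.4330, 0.6950, 1.0000
Σ (Xₖ−Xₖ₋₁)(Yₖ+Yₖ₋₁) = (1/5)(0.0200+0.0000) + (1/5)(0.2190+0.0200) + (1/5)(0.4330+0.2190) + (1/5)(0.6950+0.4330) + (1/5)(1.0000+0.6950)
  = 0.0040 + 0.0478 + 0.1304 + 0.2256 + 0.3390 = 0.7468
G = 1 − 0.7468 = 0.2532

0.253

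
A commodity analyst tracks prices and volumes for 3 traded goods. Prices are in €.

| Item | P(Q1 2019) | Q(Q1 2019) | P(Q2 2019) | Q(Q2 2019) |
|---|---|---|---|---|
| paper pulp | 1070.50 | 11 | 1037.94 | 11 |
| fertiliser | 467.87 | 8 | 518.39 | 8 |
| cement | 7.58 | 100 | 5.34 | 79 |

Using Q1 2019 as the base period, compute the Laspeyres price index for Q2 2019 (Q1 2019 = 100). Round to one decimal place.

Laspeyres price index uses base-period quantities as weights.
ΣP(Q2 2019)·Q(Q1 2019) = 1037.94×11 + 518.39×8 + 5.34×100 = 11417.34 + 4147.12 + 534 = 16098.46
ΣP(Q1 2019)·Q(Q1 2019) = 1070.50×11 + 467.87×8 + 7.58×100 = 11775.5 + 3742.96 + 758 = 16276.46
Index = 16098.46 / 16276.46 × 100 = 98.9064

98.9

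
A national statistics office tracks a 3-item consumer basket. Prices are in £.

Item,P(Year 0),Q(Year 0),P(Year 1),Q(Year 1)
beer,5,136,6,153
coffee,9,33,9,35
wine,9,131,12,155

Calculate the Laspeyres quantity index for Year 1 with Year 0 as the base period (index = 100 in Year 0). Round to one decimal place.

114.8

Laspeyres quantity index uses base-period prices as weights.
ΣP(Year 0)·Q(Year 1) = 5×153 + 9×35 + 9×155 = 765 + 315 + 1395 = 2475
ΣP(Year 0)·Q(Year 0) = 5×136 + 9×33 + 9×131 = 680 + 297 + 1179 = 2156
Index = 2475 / 2156 × 100 = 114.7959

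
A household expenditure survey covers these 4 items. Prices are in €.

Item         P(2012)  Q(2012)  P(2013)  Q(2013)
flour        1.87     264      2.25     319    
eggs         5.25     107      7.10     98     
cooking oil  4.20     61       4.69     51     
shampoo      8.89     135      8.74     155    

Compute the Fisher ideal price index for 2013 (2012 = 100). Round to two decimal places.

Laspeyres component (base-period weights):
ΣP(2013)Q(2012) = 2.25×264 + 7.10×107 + 4.69×61 + 8.74×135 = 594 + 759.7 + 286.09 + 1179.9 = 2819.69
ΣP(2012)Q(2012) = 1.87×264 + 5.25×107 + 4.20×61 + 8.89×135 = 493.68 + 561.75 + 256.2 + 1200.15 = 2511.78
L = 2819.69 / 2511.78 × 100 = 112.2586
Paasche component (current-period weights):
ΣP(2013)Q(2013) = 2.25×319 + 7.10×98 + 4.69×51 + 8.74×155 = 717.75 + 695.8 + 239.19 + 1354.7 = 3007.44
ΣP(2012)Q(2013) = 1.87×319 + 5.25×98 + 4.20×51 + 8.89×155 = 596.53 + 514.5 + 214.2 + 1377.95 = 2703.18
P = 3007.44 / 2703.18 × 100 = 111.2556
Fisher = √(L × P) = √(112.2586 × 111.2556) = 111.7560

111.76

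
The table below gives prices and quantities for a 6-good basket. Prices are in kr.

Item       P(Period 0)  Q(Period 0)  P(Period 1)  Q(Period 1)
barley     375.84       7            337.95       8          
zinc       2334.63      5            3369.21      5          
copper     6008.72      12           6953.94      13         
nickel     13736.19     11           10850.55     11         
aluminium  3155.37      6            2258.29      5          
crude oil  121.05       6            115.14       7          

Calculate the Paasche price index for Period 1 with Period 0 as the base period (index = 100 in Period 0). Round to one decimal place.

Paasche price index uses current-period quantities as weights.
ΣP(Period 1)·Q(Period 1) = 337.95×8 + 3369.21×5 + 6953.94×13 + 10850.55×11 + 2258.29×5 + 115.14×7 = 2703.6 + 16846.05 + 90401.22 + 119356.05 + 11291.45 + 805.98 = 241404.35
ΣP(Period 0)·Q(Period 1) = 375.84×8 + 2334.63×5 + 6008.72×13 + 13736.19×11 + 3155.37×5 + 121.05×7 = 3006.72 + 11673.15 + 78113.36 + 151098.09 + 15776.85 + 847.35 = 260515.52
Index = 241404.35 / 260515.52 × 100 = 92.6641

92.7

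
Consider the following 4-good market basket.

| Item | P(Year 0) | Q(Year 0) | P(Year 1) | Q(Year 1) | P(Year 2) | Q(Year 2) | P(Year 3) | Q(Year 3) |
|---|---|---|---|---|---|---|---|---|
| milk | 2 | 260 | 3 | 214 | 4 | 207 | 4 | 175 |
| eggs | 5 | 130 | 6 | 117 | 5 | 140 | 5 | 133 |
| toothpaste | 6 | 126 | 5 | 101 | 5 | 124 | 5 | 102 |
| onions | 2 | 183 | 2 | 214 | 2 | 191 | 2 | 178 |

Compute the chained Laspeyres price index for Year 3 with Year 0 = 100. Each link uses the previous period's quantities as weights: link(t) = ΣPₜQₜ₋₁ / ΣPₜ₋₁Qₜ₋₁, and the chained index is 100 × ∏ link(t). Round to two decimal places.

116.27

Link Year 0→Year 1:
ΣP(Year 1)Q(Year 0) = 3×260 + 6×130 + 5×126 + 2×183 = 780 + 780 + 630 + 366 = 2556
ΣP(Year 0)Q(Year 0) = 2×260 + 5×130 + 6×126 + 2×183 = 520 + 650 + 756 + 366 = 2292
link = 2556/2292 = 1.115183
Link Year 1→Year 2:
ΣP(Year 2)Q(Year 1) = 4×214 + 5×117 + 5×101 + 2×214 = 856 + 585 + 505 + 428 = 2374
ΣP(Year 1)Q(Year 1) = 3×214 + 6×117 + 5×101 + 2×214 = 642 + 702 + 505 + 428 = 2277
link = 2374/2277 = 1.042600
Link Year 2→Year 3:
ΣP(Year 3)Q(Year 2) = 4×207 + 5×140 + 5×124 + 2×191 = 828 + 700 + 620 + 382 = 2530
ΣP(Year 2)Q(Year 2) = 4×207 + 5×140 + 5×124 + 2×191 = 828 + 700 + 620 + 382 = 2530
link = 2530/2530 = 1.000000
Chained index = 100 × 1.115183 × 1.042600 × 1.000000 = 116.2690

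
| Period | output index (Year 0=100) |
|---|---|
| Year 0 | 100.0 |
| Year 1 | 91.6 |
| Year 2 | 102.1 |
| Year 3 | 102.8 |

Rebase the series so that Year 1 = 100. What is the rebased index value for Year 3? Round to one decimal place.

112.2

Rebased(Year 3) = 102.8 / 91.6 × 100 = 112.2271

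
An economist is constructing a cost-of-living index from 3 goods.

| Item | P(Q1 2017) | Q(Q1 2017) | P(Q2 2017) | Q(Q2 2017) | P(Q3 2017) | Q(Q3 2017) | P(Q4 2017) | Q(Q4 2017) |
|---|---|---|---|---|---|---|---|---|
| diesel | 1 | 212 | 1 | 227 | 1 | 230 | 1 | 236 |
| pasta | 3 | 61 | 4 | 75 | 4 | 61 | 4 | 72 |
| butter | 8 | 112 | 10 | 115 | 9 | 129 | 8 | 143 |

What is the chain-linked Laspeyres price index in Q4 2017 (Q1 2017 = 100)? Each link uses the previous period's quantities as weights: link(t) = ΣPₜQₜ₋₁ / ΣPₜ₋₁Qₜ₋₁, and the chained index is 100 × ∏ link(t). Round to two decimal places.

104.73

Link Q1 2017→Q2 2017:
ΣP(Q2 2017)Q(Q1 2017) = 1×212 + 4×61 + 10×112 = 212 + 244 + 1120 = 1576
ΣP(Q1 2017)Q(Q1 2017) = 1×212 + 3×61 + 8×112 = 212 + 183 + 896 = 1291
link = 1576/1291 = 1.220759
Link Q2 2017→Q3 2017:
ΣP(Q3 2017)Q(Q2 2017) = 1×227 + 4×75 + 9×115 = 227 + 300 + 1035 = 1562
ΣP(Q2 2017)Q(Q2 2017) = 1×227 + 4×75 + 10×115 = 227 + 300 + 1150 = 1677
link = 1562/1677 = 0.931425
Link Q3 2017→Q4 2017:
ΣP(Q4 2017)Q(Q3 2017) = 1×230 + 4×61 + 8×129 = 230 + 244 + 1032 = 1506
ΣP(Q3 2017)Q(Q3 2017) = 1×230 + 4×61 + 9×129 = 230 + 244 + 1161 = 1635
link = 1506/1635 = 0.921101
Chained index = 100 × 1.220759 × 0.931425 × 0.921101 = 104.7334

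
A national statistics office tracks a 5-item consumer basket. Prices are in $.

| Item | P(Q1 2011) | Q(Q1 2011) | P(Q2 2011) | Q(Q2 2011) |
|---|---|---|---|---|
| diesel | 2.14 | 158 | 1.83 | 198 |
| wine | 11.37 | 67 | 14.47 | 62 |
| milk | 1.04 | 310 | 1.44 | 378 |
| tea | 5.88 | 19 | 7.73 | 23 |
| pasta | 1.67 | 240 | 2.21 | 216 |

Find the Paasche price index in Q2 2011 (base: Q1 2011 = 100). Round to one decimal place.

121.9

Paasche price index uses current-period quantities as weights.
ΣP(Q2 2011)·Q(Q2 2011) = 1.83×198 + 14.47×62 + 1.44×378 + 7.73×23 + 2.21×216 = 362.34 + 897.14 + 544.32 + 177.79 + 477.36 = 2458.95
ΣP(Q1 2011)·Q(Q2 2011) = 2.14×198 + 11.37×62 + 1.04×378 + 5.88×23 + 1.67×216 = 423.72 + 704.94 + 393.12 + 135.24 + 360.72 = 2017.74
Index = 2458.95 / 2017.74 × 100 = 121.8665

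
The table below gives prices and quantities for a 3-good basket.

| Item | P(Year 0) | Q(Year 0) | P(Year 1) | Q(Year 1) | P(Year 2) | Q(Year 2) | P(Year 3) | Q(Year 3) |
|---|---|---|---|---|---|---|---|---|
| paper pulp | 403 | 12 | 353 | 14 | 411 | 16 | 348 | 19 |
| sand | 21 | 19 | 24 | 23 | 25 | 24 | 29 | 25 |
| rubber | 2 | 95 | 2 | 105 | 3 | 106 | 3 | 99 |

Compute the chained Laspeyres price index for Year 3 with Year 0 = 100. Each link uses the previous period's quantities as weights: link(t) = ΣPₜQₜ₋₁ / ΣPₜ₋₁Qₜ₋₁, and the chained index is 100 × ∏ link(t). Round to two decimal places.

92.06

Link Year 0→Year 1:
ΣP(Year 1)Q(Year 0) = 353×12 + 24×19 + 2×95 = 4236 + 456 + 190 = 4882
ΣP(Year 0)Q(Year 0) = 403×12 + 21×19 + 2×95 = 4836 + 399 + 190 = 5425
link = 4882/5425 = 0.899908
Link Year 1→Year 2:
ΣP(Year 2)Q(Year 1) = 411×14 + 25×23 + 3×105 = 5754 + 575 + 315 = 6644
ΣP(Year 1)Q(Year 1) = 353×14 + 24×23 + 2×105 = 4942 + 552 + 210 = 5704
link = 6644/5704 = 1.164797
Link Year 2→Year 3:
ΣP(Year 3)Q(Year 2) = 348×16 + 29×24 + 3×106 = 5568 + 696 + 318 = 6582
ΣP(Year 2)Q(Year 2) = 411×16 + 25×24 + 3×106 = 6576 + 600 + 318 = 7494
link = 6582/7494 = 0.878303
Chained index = 100 × 0.899908 × 1.164797 × 0.878303 = 92.0645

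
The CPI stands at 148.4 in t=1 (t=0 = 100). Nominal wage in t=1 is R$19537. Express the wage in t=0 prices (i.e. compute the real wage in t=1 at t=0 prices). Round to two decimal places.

13165.09

Real = Nominal ÷ (Index/100) = 19537 ÷ (148.4/100)
     = 19537 ÷ 1.484 = 13165.0943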